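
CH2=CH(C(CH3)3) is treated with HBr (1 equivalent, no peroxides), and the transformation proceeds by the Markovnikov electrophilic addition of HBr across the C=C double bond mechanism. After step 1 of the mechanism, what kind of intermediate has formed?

secondary carbocation

Step 1: The π electrons of the C=C bond attack a proton of HBr; Markovnikov addition places the new C–H on the less-substituted alkene carbon, so the positive charge ends up on the more-substituted carbon — a secondary carbocation. The H–Br bond breaks heterolytically, releasing Br⁻.
After step 1 the species present is a secondary carbocation.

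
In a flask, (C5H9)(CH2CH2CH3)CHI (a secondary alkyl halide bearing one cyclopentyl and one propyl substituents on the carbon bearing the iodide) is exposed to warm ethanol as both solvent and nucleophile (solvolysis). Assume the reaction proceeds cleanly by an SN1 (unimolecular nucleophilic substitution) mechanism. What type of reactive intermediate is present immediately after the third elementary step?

oxonium ion

Step 1: Unassisted departure of I⁻ (taking the C–I bonding pair) generates a secondary carbocation.
Step 2: A hydride (H with its bonding pair) migrates from the adjacent cyclopentyl carbon to the cationic centre — a 1,2-hydride shift — upgrading the secondary cation to a tertiary one.
Step 3: CH3CH2OH donates an oxygen lone pair into the empty p orbital of the cation, giving a protonated ether (an oxonium ion).
After step 3 the species present is an oxonium ion.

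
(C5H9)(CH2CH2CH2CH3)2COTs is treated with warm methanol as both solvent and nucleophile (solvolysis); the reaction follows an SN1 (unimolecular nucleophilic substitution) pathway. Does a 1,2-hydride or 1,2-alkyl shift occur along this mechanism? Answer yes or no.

no

The first-formed carbocation is tertiary.
No single 1,2-shift to an adjacent carbon would produce a more-substituted cation than the one already present, so no rearrangement occurs.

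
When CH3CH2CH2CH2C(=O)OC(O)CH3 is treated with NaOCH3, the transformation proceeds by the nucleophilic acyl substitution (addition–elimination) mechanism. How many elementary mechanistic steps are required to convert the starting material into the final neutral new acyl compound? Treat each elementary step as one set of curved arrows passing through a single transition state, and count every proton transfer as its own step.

2

Step 1: Nucleophilic addition of CH3O⁻ to the acyl carbon breaks the π(C=O) bond and yields a tetrahedral, anionic intermediate.
Step 2: An oxygen lone pair re-forms the C=O π bond as the C–O σ-bond breaks; CH3CO2⁻ is expelled.
Total: 2 elementary steps.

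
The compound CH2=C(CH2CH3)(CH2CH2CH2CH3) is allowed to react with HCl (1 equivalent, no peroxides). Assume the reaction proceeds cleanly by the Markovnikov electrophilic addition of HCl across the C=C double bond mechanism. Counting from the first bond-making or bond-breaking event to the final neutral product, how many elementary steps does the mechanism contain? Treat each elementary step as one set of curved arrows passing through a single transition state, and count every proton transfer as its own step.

2

Step 1: Protonation of the alkene by HCl: the π bond acts as the nucleophile and picks up H⁺, giving the more stable (Markovnikov) tertiary carbocation. The H–Cl bond breaks heterolytically, releasing Cl⁻.
(No 1,2-shift: no single shift to an adjacent carbon would give a more stable cation.)
Step 2: Cl⁻ captures the cation: a lone pair on Cl⁻ fills the empty p orbital, producing the alkyl halide product.
Total: 2 elementary steps.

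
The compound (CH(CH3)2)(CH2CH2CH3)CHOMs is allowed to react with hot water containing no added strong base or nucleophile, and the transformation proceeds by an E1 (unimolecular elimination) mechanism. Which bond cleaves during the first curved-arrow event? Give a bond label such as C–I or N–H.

Step 1: Ionisation: the C–O σ-bond cleaves heterolytically; both bonding electrons depart with MsO⁻, leaving a secondary carbocation at the α-carbon.
The bond broken in this step is the C–O bond.

C–O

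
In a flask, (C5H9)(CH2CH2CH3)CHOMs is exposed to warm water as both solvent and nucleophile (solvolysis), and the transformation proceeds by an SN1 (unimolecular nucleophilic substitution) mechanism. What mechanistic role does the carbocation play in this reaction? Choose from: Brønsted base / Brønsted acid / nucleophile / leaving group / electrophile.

electrophile

Step 3: A lone pair on the oxygen of H2O attacks the carbocation, forming a new C–O σ-bond and an oxonium ion.
The carbocation accepts an electron pair into an empty or π* orbital — it is the electrophile.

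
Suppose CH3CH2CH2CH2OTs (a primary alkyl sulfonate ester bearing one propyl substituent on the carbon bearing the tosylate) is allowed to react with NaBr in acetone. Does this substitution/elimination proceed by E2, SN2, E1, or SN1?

SN2

Conditions: a primary substrate with a strong nucleophile in the polar aprotic solvent acetone.
These conditions are the textbook signature of the SN2 pathway.
An unhindered substrate with a strong nucleophile in a polar aprotic solvent favours one-step backside displacement.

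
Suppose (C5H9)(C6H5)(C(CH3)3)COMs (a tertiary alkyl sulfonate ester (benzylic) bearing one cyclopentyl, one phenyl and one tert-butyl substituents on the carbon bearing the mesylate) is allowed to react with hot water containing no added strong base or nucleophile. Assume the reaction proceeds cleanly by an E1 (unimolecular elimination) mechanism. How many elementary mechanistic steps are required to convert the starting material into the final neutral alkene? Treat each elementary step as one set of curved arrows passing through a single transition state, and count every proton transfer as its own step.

2

Step 1: Unassisted departure of MsO⁻ (taking the C–O bonding pair) generates a tertiary carbocation.
(No 1,2-shift: no single shift to an adjacent carbon would give a more stable cation.)
Step 2: Loss of a β-proton to a water molecule of the solvent: the C–H bonding pair collapses toward the cationic carbon to form the C=C π bond, yielding the alkene.
Total: 2 elementary steps.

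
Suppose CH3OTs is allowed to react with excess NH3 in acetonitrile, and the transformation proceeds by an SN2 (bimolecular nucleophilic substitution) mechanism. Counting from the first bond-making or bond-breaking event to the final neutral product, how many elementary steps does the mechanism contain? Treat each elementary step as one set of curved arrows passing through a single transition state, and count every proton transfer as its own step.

Step 1: A lone pair on the N of NH3 attacks the α-carbon from the back side while the C–O bond breaks; both bonding electrons leave with TsO⁻. The product of this concerted step is an alkylammonium ion.
Step 2: A second equivalent of NH3 removes a proton from the N, giving the neutral product.
Total: 2 elementary steps.

2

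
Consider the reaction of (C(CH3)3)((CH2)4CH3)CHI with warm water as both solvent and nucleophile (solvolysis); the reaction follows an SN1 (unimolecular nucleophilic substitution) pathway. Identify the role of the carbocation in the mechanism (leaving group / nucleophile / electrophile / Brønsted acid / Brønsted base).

electrophile

Step 3: Nucleophilic capture: the oxygen of H2O bonds to the cationic carbon, producing an oxonium-ion intermediate.
The carbocation accepts an electron pair into an empty or π* orbital — it is the electrophile.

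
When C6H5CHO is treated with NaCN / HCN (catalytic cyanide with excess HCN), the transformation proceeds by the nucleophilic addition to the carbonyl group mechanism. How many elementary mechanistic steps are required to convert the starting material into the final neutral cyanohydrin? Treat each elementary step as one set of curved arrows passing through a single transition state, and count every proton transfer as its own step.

2

Step 1: Nucleophilic addition: CN⁻ adds to the carbonyl carbon, pushing the π(C=O) electron pair onto oxygen and giving a tetrahedral alkoxide.
Step 2: The alkoxide oxygen removes a proton from HCN present in the mixture, giving a cyanohydrin and regenerating CN⁻.
Total: 2 elementary steps.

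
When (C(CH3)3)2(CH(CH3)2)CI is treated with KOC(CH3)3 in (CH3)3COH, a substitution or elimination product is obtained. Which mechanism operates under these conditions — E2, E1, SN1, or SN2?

E2

Conditions: a strong/bulky base with a tertiary substrate bearing a β-hydrogen.
These conditions are the textbook signature of the E2 pathway.
A strong (often hindered) base removes a β-H in concert with loss of the leaving group — bimolecular elimination.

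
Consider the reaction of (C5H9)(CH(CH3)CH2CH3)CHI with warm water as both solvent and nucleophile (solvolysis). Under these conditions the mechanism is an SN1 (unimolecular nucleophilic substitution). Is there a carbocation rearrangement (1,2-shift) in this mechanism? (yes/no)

The first-formed carbocation is secondary.
The adjacent sec-butyl carbon already bears 2 other carbon substituents and has a hydrogen to migrate; after a 1,2-hydride shift from that carbon the positive charge sits on a tertiary centre.
Tertiary is more stable than secondary, so the shift occurs.

yes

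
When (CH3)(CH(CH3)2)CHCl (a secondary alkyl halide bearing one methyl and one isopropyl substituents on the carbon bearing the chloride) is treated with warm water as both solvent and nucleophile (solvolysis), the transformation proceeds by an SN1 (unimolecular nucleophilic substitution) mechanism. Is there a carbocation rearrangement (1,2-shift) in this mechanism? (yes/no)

yes

The first-formed carbocation is secondary.
The adjacent isopropyl carbon already bears 2 other carbon substituents and has a hydrogen to migrate; after a 1,2-hydride shift from that carbon the positive charge sits on a tertiary centre.
Tertiary is more stable than secondary, so the shift occurs.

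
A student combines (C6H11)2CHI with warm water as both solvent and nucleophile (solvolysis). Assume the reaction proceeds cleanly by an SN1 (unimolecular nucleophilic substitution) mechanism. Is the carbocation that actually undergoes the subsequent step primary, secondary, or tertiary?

Step 1: Ionisation: the C–I σ-bond cleaves heterolytically; both bonding electrons depart with I⁻, leaving a secondary carbocation at the α-carbon.
Step 2: A 1,2-hydride shift from the adjacent cyclohexyl carbon moves the positive charge from the secondary centre to an adjacent carbon, generating a more stable tertiary carbocation.
The cation rearranges from secondary to tertiary via a 1,2-hydride shift from the adjacent cyclohexyl carbon; the tertiary cation is what reacts next.

tertiary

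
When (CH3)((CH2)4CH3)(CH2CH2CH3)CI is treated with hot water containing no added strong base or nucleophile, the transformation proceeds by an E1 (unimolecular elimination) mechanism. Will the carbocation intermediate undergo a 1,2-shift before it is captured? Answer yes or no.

The first-formed carbocation is tertiary.
No single 1,2-shift to an adjacent carbon would produce a more-substituted cation than the one already present, so no rearrangement occurs.

no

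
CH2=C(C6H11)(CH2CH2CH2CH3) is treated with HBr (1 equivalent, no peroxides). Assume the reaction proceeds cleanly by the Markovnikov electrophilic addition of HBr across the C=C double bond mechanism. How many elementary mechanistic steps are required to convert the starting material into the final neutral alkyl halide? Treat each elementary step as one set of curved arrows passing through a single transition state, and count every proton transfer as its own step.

Step 1: The π electrons of the C=C bond attack a proton of HBr; Markovnikov addition places the new C–H on the less-substituted alkene carbon, so the positive charge ends up on the more-substituted carbon — a tertiary carbocation. The H–Br bond breaks heterolytically, releasing Br⁻.
(No 1,2-shift: no single shift to an adjacent carbon would give a more stable cation.)
Step 2: Nucleophilic attack by Br⁻ on the carbocation completes the addition, giving R–Br.
Total: 2 elementary steps.

2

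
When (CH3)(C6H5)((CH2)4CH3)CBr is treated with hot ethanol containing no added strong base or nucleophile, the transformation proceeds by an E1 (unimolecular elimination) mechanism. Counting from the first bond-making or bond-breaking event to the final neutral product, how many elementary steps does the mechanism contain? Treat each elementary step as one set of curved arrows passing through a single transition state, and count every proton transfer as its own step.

Step 1: Rate-determining heterolysis of the C–Br bond gives Br⁻ and a tertiary carbocation.
(No 1,2-shift: no single shift to an adjacent carbon would give a more stable cation.)
Step 2: An ethanol molecule (solvent) deprotonates a β-carbon; as the C–H bond breaks, those electrons form the new alkene π bond.
Total: 2 elementary steps.

2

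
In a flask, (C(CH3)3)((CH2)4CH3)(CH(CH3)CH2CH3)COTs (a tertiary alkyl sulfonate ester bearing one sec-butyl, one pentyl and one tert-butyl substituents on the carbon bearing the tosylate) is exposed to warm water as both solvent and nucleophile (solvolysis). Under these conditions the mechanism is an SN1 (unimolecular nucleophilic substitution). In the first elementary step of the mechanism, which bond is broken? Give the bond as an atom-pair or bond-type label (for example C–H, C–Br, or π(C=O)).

C–O

Step 1: Unassisted departure of TsO⁻ (taking the C–O bonding pair) generates a tertiary carbocation.
The bond broken in this step is the C–O bond.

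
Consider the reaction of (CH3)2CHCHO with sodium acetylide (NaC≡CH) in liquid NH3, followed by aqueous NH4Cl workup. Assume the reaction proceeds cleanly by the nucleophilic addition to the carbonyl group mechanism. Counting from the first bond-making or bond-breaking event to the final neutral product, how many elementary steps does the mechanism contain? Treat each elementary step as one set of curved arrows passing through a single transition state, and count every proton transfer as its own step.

2

Step 1: A lone pair / filled orbital on HC≡C⁻ attacks the electrophilic carbonyl carbon; the π(C=O) electrons shift onto oxygen, producing a tetrahedral alkoxide intermediate.
Step 2: The alkoxide picks up a proton during aqueous NH4Cl workup to yield a propargyl alcohol.
Total: 2 elementary steps.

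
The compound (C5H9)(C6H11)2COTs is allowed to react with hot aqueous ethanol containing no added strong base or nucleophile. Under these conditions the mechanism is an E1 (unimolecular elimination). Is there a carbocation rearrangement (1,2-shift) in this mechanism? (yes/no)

The first-formed carbocation is tertiary.
No single 1,2-shift to an adjacent carbon would produce a more-substituted cation than the one already present, so no rearrangement occurs.

no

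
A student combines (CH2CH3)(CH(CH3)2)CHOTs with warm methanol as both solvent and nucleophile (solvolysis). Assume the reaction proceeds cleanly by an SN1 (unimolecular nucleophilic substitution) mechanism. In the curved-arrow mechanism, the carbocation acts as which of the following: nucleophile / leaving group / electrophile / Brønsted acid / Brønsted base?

Step 3: CH3OH donates an oxygen lone pair into the empty p orbital of the cation, giving a protonated ether (an oxonium ion).
The carbocation accepts an electron pair into an empty or π* orbital — it is the electrophile.

electrophile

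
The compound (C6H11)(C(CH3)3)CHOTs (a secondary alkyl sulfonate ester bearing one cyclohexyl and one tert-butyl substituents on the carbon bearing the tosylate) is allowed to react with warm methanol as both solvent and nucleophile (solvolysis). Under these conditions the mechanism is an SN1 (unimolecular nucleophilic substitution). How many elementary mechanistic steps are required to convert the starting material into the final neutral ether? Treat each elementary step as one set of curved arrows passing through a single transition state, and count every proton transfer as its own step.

4

Step 1: Ionisation: the C–O σ-bond cleaves heterolytically; both bonding electrons depart with TsO⁻, leaving a secondary carbocation at the α-carbon.
Step 2: A 1,2-hydride shift from the adjacent cyclohexyl carbon moves the positive charge from the secondary centre to an adjacent carbon, generating a more stable tertiary carbocation.
Step 3: CH3OH donates an oxygen lone pair into the empty p orbital of the cation, giving a protonated ether (an oxonium ion).
Step 4: Deprotonation of the oxonium oxygen by solvent methanol yields the neutral ether.
Total: 4 elementary steps.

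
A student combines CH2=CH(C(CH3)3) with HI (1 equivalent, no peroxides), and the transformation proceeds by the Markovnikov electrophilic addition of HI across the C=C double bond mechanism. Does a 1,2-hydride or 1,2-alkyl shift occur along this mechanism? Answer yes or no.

yes

The first-formed carbocation is secondary.
The adjacent tert-butyl carbon has no hydrogen but bears methyl groups; migration of one methyl with its bonding pair (a 1,2-methyl shift) places the charge on a tertiary centre.
Tertiary is more stable than secondary, so the shift occurs.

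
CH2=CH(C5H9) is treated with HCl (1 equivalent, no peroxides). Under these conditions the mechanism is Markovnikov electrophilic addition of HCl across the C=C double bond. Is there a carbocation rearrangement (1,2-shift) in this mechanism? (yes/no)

The first-formed carbocation is secondary.
The adjacent cyclopentyl carbon already bears 2 other carbon substituents and has a hydrogen to migrate; after a 1,2-hydride shift from that carbon the positive charge sits on a tertiary centre.
Tertiary is more stable than secondary, so the shift occurs.

yes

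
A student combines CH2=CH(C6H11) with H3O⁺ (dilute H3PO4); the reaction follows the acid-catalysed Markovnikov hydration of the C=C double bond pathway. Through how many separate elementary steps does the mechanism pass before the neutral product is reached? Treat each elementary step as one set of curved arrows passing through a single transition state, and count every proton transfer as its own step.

Step 1: Protonation of the alkene by H3O⁺: the π bond acts as the nucleophile and picks up H⁺, giving the more stable (Markovnikov) secondary carbocation. H2O is released.
Step 2: Carbocation rearrangement: a 1,2-hydride shift from the adjacent cyclohexyl carbon converts the initially-formed secondary cation into the more stable tertiary cation.
Step 3: Water acts as the nucleophile: an oxygen lone pair bonds to the cationic carbon, giving an oxonium-ion intermediate.
Step 4: Proton transfer from the O–H of the oxonium ion to H2O completes the catalytic cycle and yields the alcohol.
Total: 4 elementary steps.

4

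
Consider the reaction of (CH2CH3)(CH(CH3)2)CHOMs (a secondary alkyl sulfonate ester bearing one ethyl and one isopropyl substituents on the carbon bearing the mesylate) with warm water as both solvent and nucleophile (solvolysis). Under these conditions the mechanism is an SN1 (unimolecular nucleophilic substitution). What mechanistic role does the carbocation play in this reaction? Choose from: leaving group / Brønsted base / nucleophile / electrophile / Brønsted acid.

Step 3: Nucleophilic capture: the oxygen of H2O bonds to the cationic carbon, producing an oxonium-ion intermediate.
The carbocation accepts an electron pair into an empty or π* orbital — it is the electrophile.

electrophile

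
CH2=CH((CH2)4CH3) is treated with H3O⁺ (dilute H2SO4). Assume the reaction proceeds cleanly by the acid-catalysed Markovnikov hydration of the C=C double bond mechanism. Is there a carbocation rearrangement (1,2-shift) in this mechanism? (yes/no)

The first-formed carbocation is secondary.
No single 1,2-shift to an adjacent carbon would produce a more-substituted cation than the one already present, so no rearrangement occurs.

no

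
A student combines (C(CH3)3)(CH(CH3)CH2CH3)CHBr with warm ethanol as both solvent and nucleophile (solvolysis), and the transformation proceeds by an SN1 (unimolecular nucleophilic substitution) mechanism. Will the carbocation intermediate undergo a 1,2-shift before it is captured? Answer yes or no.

yes

The first-formed carbocation is secondary.
The adjacent sec-butyl carbon already bears 2 other carbon substituents and has a hydrogen to migrate; after a 1,2-hydride shift from that carbon the positive charge sits on a tertiary centre.
Tertiary is more stable than secondary, so the shift occurs.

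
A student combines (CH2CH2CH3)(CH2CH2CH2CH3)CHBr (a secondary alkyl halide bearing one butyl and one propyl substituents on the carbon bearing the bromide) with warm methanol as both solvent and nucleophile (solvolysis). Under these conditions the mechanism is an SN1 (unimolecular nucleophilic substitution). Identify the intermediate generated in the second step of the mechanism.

oxonium ion

Step 1: Rate-determining heterolysis of the C–Br bond gives Br⁻ and a secondary carbocation.
Step 2: Nucleophilic capture: the oxygen of CH3OH bonds to the cationic carbon, producing an oxonium-ion intermediate.
After step 2 the species present is an oxonium ion.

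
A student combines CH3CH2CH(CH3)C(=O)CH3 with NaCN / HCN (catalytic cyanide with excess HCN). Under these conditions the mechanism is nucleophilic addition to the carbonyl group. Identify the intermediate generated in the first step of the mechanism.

Step 1: CN⁻ attacks the sp² carbonyl carbon; the C=O π bond breaks and the electrons end up as a lone pair on the alkoxide oxygen of the tetrahedral intermediate.
After step 1 the species present is a tetrahedral alkoxide intermediate.

tetrahedral alkoxide intermediate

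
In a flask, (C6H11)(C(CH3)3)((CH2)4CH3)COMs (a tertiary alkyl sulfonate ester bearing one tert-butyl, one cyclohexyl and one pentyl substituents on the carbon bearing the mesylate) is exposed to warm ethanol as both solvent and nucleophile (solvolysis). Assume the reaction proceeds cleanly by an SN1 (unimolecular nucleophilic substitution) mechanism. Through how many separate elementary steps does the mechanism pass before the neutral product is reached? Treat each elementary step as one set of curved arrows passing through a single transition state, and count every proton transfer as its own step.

3

Step 1: Ionisation: the C–O σ-bond cleaves heterolytically; both bonding electrons depart with MsO⁻, leaving a tertiary carbocation at the α-carbon.
(No 1,2-shift: no single shift to an adjacent carbon would give a more stable cation.)
Step 2: A lone pair on the oxygen of CH3CH2OH attacks the carbocation, forming a new C–O σ-bond and an oxonium ion.
Step 3: A second solvent molecule removes the proton on oxygen, giving the neutral ether product.
Total: 3 elementary steps.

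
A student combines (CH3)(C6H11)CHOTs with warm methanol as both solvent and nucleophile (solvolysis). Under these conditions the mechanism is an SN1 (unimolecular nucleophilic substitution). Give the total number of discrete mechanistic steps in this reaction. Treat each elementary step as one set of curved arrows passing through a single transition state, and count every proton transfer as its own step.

4

Step 1: The C–O bond breaks with both electrons going to the tosylate; TsO⁻ leaves and a secondary carbocation remains.
Step 2: A hydride (H with its bonding pair) migrates from the adjacent cyclohexyl carbon to the cationic centre — a 1,2-hydride shift — upgrading the secondary cation to a tertiary one.
Step 3: CH3OH donates an oxygen lone pair into the empty p orbital of the cation, giving a protonated ether (an oxonium ion).
Step 4: A second solvent molecule removes the proton on oxygen, giving the neutral ether product.
Total: 4 elementary steps.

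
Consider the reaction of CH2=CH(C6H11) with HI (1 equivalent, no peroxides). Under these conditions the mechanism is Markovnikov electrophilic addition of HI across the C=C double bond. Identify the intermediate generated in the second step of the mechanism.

Step 1: Protonation of the alkene by HI: the π bond acts as the nucleophile and picks up H⁺, giving the more stable (Markovnikov) secondary carbocation. The H–I bond breaks heterolytically, releasing I⁻.
Step 2: A hydride (H with its bonding pair) migrates from the adjacent cyclohexyl carbon to the cationic centre — a 1,2-hydride shift — upgrading the secondary cation to a tertiary one.
After step 2 the species present is a tertiary carbocation.

tertiary carbocation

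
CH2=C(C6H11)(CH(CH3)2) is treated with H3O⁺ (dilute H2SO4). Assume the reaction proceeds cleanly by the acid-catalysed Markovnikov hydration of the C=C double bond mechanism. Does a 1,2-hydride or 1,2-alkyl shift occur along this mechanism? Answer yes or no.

no

The first-formed carbocation is tertiary.
No single 1,2-shift to an adjacent carbon would produce a more-substituted cation than the one already present, so no rearrangement occurs.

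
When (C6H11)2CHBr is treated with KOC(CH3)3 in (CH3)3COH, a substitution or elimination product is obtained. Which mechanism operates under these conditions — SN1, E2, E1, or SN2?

Conditions: a strong/bulky base with a secondary substrate bearing a β-hydrogen.
These conditions are the textbook signature of the E2 pathway.
A strong (often hindered) base removes a β-H in concert with loss of the leaving group — bimolecular elimination.

E2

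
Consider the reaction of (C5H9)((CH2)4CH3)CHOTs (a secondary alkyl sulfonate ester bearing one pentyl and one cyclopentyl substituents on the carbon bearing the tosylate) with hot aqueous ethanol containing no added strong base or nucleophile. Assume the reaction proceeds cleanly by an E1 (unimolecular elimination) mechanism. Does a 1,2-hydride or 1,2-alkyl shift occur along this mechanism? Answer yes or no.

The first-formed carbocation is secondary.
The adjacent cyclopentyl carbon already bears 2 other carbon substituents and has a hydrogen to migrate; after a 1,2-hydride shift from that carbon the positive charge sits on a tertiary centre.
Tertiary is more stable than secondary, so the shift occurs.

yes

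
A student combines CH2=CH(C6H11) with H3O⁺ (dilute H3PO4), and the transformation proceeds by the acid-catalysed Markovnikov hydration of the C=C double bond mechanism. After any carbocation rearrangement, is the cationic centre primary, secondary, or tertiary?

Step 1: The π electrons of the C=C bond attack a proton of H3O⁺; Markovnikov addition places the new C–H on the less-substituted alkene carbon, so the positive charge ends up on the more-substituted carbon — a secondary carbocation. H2O is released.
Step 2: Carbocation rearrangement: a 1,2-hydride shift from the adjacent cyclohexyl carbon converts the initially-formed secondary cation into the more stable tertiary cation.
The cation rearranges from secondary to tertiary via a 1,2-hydride shift from the adjacent cyclohexyl carbon; the tertiary cation is what reacts next.

tertiary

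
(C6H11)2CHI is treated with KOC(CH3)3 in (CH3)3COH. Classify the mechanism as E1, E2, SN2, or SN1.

Conditions: a strong/bulky base with a secondary substrate bearing a β-hydrogen.
These conditions are the textbook signature of the E2 pathway.
A strong (often hindered) base removes a β-H in concert with loss of the leaving group — bimolecular elimination.

E2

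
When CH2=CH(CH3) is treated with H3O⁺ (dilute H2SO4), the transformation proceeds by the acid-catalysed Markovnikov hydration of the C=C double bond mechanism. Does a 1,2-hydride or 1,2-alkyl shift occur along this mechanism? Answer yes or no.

no

The first-formed carbocation is secondary.
No single 1,2-shift to an adjacent carbon would produce a more-substituted cation than the one already present, so no rearrangement occurs.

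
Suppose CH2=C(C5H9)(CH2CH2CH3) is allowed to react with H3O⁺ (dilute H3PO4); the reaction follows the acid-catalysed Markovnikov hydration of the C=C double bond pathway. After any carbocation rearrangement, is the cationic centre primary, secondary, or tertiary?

Step 1: Protonation of the alkene by H3O⁺: the π bond acts as the nucleophile and picks up H⁺, giving the more stable (Markovnikov) tertiary carbocation. H2O is released.
No single 1,2-shift to an adjacent carbon would give a more-substituted cation, so no rearrangement occurs.

tertiary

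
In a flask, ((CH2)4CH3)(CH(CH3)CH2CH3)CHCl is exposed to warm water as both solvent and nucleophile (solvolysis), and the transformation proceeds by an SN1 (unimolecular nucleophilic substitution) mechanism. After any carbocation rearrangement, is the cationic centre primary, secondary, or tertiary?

Step 1: Rate-determining heterolysis of the C–Cl bond gives Cl⁻ and a secondary carbocation.
Step 2: A hydride (H with its bonding pair) migrates from the adjacent sec-butyl carbon to the cationic centre — a 1,2-hydride shift — upgrading the secondary cation to a tertiary one.
The cation rearranges from secondary to tertiary via a 1,2-hydride shift from the adjacent sec-butyl carbon; the tertiary cation is what reacts next.

tertiary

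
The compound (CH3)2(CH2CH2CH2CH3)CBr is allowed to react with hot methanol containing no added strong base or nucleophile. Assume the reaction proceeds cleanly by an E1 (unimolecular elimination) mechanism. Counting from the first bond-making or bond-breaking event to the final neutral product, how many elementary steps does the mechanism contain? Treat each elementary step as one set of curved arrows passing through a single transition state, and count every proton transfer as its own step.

2

Step 1: Rate-determining heterolysis of the C–Br bond gives Br⁻ and a tertiary carbocation.
(No 1,2-shift: no single shift to an adjacent carbon would give a more stable cation.)
Step 2: A weak base (a methanol molecule from the solvent) removes a proton from a carbon adjacent to the cationic centre; the electrons of that C–H bond become the new π(C=C) bond, giving the alkene.
Total: 2 elementary steps.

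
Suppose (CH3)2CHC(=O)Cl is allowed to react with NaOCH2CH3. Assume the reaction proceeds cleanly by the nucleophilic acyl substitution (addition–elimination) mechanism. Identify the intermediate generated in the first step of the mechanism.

Step 1: Nucleophilic addition of CH3CH2O⁻ to the acyl carbon breaks the π(C=O) bond and yields a tetrahedral, anionic intermediate.
After step 1 the species present is a tetrahedral intermediate.

tetrahedral intermediate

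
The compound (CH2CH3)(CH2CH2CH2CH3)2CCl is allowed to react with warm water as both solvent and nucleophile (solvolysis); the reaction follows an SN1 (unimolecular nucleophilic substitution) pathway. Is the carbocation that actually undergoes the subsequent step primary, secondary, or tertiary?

Step 1: Unassisted departure of Cl⁻ (taking the C–Cl bonding pair) generates a tertiary carbocation.
No single 1,2-shift to an adjacent carbon would give a more-substituted cation, so no rearrangement occurs.

tertiary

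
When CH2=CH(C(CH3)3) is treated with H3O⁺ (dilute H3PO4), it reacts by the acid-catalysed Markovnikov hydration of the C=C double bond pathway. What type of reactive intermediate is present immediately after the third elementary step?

Step 1: Electrophilic addition begins with the π(C=C) electrons forming a bond to the proton of H3O⁺. Following Markovnikov's rule, the resulting cation is secondary. H2O is released.
Step 2: A methyl group with its bonding pair migrates from the adjacent tert-butyl carbon to the cationic centre — a 1,2-methyl shift — upgrading the secondary cation to a tertiary one.
Step 3: Nucleophilic capture of the cation by H2O produces the protonated alcohol (an oxonium ion).
After step 3 the species present is an oxonium ion.

oxonium ion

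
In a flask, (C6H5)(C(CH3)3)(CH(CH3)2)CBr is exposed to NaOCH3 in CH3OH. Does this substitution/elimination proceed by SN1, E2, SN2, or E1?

Conditions: a strong base with a tertiary substrate bearing a β-hydrogen.
These conditions are the textbook signature of the E2 pathway.
A strong (often hindered) base removes a β-H in concert with loss of the leaving group — bimolecular elimination.

E2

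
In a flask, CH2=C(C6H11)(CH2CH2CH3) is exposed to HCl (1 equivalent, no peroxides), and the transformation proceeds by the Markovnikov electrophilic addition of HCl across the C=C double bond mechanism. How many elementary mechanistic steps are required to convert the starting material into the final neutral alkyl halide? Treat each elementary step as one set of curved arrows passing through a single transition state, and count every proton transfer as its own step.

2

Step 1: Electrophilic addition begins with the π(C=C) electrons forming a bond to the proton of HCl. Following Markovnikov's rule, the resulting cation is tertiary. The H–Cl bond breaks heterolytically, releasing Cl⁻.
(No 1,2-shift: no single shift to an adjacent carbon would give a more stable cation.)
Step 2: The Cl⁻ anion donates a lone pair to the carbocation, forming the new C–Cl σ-bond and giving the neutral alkyl halide.
Total: 2 elementary steps.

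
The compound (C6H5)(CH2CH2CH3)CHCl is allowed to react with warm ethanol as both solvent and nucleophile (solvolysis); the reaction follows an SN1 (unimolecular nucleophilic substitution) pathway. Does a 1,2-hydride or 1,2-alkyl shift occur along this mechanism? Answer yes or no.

no

The first-formed carbocation is secondary.
No single 1,2-shift to an adjacent carbon would produce a more-substituted cation than the one already present, so no rearrangement occurs.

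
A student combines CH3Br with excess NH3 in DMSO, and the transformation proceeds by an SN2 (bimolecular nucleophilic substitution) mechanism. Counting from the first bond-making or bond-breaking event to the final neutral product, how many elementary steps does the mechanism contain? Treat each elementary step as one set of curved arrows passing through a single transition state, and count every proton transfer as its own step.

Step 1: A lone pair on the N of NH3 attacks the α-carbon from the back side while the C–Br bond breaks; both bonding electrons leave with Br⁻. The product of this concerted step is an alkylammonium ion.
Step 2: A second equivalent of NH3 removes a proton from the N, giving the neutral product.
Total: 2 elementary steps.

2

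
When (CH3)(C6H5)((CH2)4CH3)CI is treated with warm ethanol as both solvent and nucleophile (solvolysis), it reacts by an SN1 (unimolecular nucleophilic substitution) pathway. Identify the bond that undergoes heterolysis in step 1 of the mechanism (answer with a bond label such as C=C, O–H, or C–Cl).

C–I

Step 1: Rate-determining heterolysis of the C–I bond gives I⁻ and a tertiary carbocation.
The bond broken in this step is the C–I bond.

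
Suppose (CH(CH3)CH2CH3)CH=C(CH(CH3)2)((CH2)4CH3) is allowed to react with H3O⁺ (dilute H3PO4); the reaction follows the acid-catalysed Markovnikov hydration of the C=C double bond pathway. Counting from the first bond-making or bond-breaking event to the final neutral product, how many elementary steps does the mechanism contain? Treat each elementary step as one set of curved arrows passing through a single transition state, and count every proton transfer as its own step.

3

Step 1: Protonation of the alkene by H3O⁺: the π bond acts as the nucleophile and picks up H⁺, giving the more stable (Markovnikov) tertiary carbocation. H2O is released.
(No 1,2-shift: no single shift to an adjacent carbon would give a more stable cation.)
Step 2: A lone pair on the oxygen of H2O attacks the carbocation, forming a C–O bond and an oxonium ion (a protonated alcohol).
Step 3: H2O removes a proton from the oxonium oxygen, regenerating H3O⁺ and giving the neutral alcohol.
Total: 3 elementary steps.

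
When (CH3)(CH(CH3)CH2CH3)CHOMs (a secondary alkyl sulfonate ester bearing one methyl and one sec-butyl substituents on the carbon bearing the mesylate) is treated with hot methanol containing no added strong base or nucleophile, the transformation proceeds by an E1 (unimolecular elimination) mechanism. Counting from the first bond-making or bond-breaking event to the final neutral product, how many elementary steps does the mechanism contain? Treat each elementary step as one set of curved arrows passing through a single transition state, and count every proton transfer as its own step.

Step 1: The C–O bond breaks with both electrons going to the mesylate; MsO⁻ leaves and a secondary carbocation remains.
Step 2: A 1,2-hydride shift from the adjacent sec-butyl carbon moves the positive charge from the secondary centre to an adjacent carbon, generating a more stable tertiary carbocation.
Step 3: A weak base (a methanol molecule from the solvent) removes a proton from a carbon adjacent to the cationic centre; the electrons of that C–H bond become the new π(C=C) bond, giving the alkene.
Total: 3 elementary steps.

3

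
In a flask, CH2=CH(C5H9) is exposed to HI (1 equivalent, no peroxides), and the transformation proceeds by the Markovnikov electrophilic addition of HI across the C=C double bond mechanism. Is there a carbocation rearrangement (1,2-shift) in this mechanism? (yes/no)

yes

The first-formed carbocation is secondary.
The adjacent cyclopentyl carbon already bears 2 other carbon substituents and has a hydrogen to migrate; after a 1,2-hydride shift from that carbon the positive charge sits on a tertiary centre.
Tertiary is more stable than secondary, so the shift occurs.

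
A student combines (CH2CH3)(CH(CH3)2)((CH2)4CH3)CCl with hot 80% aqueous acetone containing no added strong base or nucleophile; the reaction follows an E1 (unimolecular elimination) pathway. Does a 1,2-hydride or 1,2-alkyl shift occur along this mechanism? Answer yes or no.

no

The first-formed carbocation is tertiary.
No single 1,2-shift to an adjacent carbon would produce a more-substituted cation than the one already present, so no rearrangement occurs.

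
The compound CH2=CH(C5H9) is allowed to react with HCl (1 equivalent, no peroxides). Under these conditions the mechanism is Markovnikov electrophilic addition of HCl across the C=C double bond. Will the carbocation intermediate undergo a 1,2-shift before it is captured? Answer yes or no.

The first-formed carbocation is secondary.
The adjacent cyclopentyl carbon already bears 2 other carbon substituents and has a hydrogen to migrate; after a 1,2-hydride shift from that carbon the positive charge sits on a tertiary centre.
Tertiary is more stable than secondary, so the shift occurs.

yes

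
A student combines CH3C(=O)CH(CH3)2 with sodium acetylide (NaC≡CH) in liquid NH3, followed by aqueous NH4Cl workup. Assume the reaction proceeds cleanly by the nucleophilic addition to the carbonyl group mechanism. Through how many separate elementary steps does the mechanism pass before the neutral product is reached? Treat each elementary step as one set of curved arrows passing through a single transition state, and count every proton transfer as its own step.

Step 1: HC≡C⁻ attacks the sp² carbonyl carbon; the C=O π bond breaks and the electrons end up as a lone pair on the alkoxide oxygen of the tetrahedral intermediate.
Step 2: The alkoxide picks up a proton during aqueous NH4Cl workup to yield a propargyl alcohol.
Total: 2 elementary steps.

2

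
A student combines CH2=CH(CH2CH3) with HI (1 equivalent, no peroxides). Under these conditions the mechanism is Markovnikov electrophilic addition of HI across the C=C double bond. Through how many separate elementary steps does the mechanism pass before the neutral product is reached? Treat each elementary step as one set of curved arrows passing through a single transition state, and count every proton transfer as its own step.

Step 1: The π electrons of the C=C bond attack a proton of HI; Markovnikov addition places the new C–H on the less-substituted alkene carbon, so the positive charge ends up on the more-substituted carbon — a secondary carbocation. The H–I bond breaks heterolytically, releasing I⁻.
(No 1,2-shift: no single shift to an adjacent carbon would give a more stable cation.)
Step 2: I⁻ captures the cation: a lone pair on I⁻ fills the empty p orbital, producing the alkyl halide product.
Total: 2 elementary steps.

2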